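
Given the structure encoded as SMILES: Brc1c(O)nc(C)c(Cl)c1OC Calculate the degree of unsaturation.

4

Molecular formula: C7H7BrClNO2.
DoU = (2C + 2 + N − H − X) / 2, where X is the halogen count and O/S are ignored.
    = (2·7 + 2 + 1 − 7 − 2) / 2 = 8 / 2 = 4.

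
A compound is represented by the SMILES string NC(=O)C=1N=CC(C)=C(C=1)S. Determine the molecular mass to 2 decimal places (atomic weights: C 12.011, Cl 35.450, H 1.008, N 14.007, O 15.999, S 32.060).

First, the molecular formula is C7H8N2OS (counting implicit H from valence).
  C: 7 × 12.011 = 84.077
  H: 8 × 1.008 = 8.064
  N: 2 × 14.007 = 28.014
  O: 1 × 15.999 = 15.999
  S: 1 × 32.060 = 32.060
Sum: 7×12.011 + 8×1.008 + 2×14.007 + 1×15.999 + 1×32.060 = 168.214 → 168.21 g/mol.

168.21 g/mol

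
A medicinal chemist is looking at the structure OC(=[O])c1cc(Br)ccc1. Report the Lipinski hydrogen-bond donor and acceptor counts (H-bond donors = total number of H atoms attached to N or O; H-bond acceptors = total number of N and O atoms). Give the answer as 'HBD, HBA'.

Donors: find every N or O and count the H atoms it carries.
  atom 1 (O): bond orders sum to 1 → 1 H
  atom 3 (O): bond orders sum to 2 → 0 H
Lipinski HBD = 1.
Acceptors: N atoms = 0, O atoms = 2 → HBA = 2.

1, 2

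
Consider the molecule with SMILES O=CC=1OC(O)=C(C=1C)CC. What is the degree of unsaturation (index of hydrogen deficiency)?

Molecular formula: C8H10O3.
DoU = (2C + 2 + N − H − X) / 2, where X is the halogen count and O/S are ignored.
    = (2·8 + 2 + 0 − 10 − 0) / 2 = 8 / 2 = 4.

4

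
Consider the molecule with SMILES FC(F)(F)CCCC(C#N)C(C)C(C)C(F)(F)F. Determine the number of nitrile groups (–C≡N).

1

The nitrile motif appears at heavy-atom position 9 in the SMILES.
Nitrile count: 1.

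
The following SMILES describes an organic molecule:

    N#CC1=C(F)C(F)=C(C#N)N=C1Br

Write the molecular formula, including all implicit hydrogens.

C7BrF2N3

Walk through each heavy atom and fill implicit hydrogens from standard valence (C 4, N 3, O 2, S 2, halogen 1):
  atom 1: N, bond orders sum to 3 (valence 3) → 0 H
  atom 2: C, bond orders sum to 4 (valence 4) → 0 H
  atom 3: C, bond orders sum to 4 (valence 4) → 0 H
  atom 4: C, bond orders sum to 4 (valence 4) → 0 H
  atom 5: F (halogen, monovalent) → 0 H
  atom 6: C, bond orders sum to 4 (valence 4) → 0 H
  atom 7: F (halogen, monovalent) → 0 H
  atom 8: C, bond orders sum to 4 (valence 4) → 0 H
  atom 9: C, bond orders sum to 4 (valence 4) → 0 H
  atom 10: N, bond orders sum to 3 (valence 3) → 0 H
  atom 11: N, bond orders sum to 3 (valence 3) → 0 H
  atom 12: C, bond orders sum to 4 (valence 4) → 0 H
  atom 13: Br (halogen, monovalent) → 0 H
Totals → C:7, Br:1, F:2, N:3.
In Hill order: C7BrF2N3.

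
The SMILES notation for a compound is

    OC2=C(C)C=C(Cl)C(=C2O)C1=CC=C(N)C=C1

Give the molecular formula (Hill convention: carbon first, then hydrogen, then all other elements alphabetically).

Walk through each heavy atom and fill implicit hydrogens from standard valence (C 4, N 3, O 2, S 2, halogen 1):
  atom 1: O, bond orders sum to 1 (valence 2) → 1 H
  atom 2: C, bond orders sum to 4 (valence 4) → 0 H
  atom 3: C, bond orders sum to 4 (valence 4) → 0 H
  atom 4: C, bond orders sum to 1 (valence 4) → 3 H
  atom 5: C, bond orders sum to 3 (valence 4) → 1 H
  atom 6: C, bond orders sum to 4 (valence 4) → 0 H
  atom 7: Cl (halogen, monovalent) → 0 H
  atom 8: C, bond orders sum to 4 (valence 4) → 0 H
  atom 9: C, bond orders sum to 4 (valence 4) → 0 H
  atom 10: O, bond orders sum to 1 (valence 2) → 1 H
  atom 11: C, bond orders sum to 4 (valence 4) → 0 H
  atom 12: C, bond orders sum to 3 (valence 4) → 1 H
  atom 13: C, bond orders sum to 3 (valence 4) → 1 H
  atom 14: C, bond orders sum to 4 (valence 4) → 0 H
  atom 15: N, bond orders sum to 1 (valence 3) → 2 H
  atom 16: C, bond orders sum to 3 (valence 4) → 1 H
  atom 17: C, bond orders sum to 3 (valence 4) → 1 H
Totals → C:13, H:12, Cl:1, N:1, O:2.

C13H12ClNO2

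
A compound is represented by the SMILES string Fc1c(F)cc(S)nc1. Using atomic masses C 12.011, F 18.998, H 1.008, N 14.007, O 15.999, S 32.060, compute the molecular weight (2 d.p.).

147.14 g/mol

First, the molecular formula is C5H3F2NS (counting implicit H from valence).
  C: 5 × 12.011 = 60.055
  F: 2 × 18.998 = 37.996
  H: 3 × 1.008 = 3.024
  N: 1 × 14.007 = 14.007
  S: 1 × 32.060 = 32.060
Sum: 5×12.011 + 2×18.998 + 3×1.008 + 1×14.007 + 1×32.060 = 147.142 → 147.14 g/mol.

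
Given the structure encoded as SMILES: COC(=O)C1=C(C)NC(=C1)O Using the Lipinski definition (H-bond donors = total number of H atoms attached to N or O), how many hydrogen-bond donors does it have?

Donors: find every N or O and count the H atoms it carries.
  atom 2 (O): bond orders sum to 2 → 0 H
  atom 4 (O): bond orders sum to 2 → 0 H
  atom 8 (N): bond orders sum to 2 → 1 H
  atom 11 (O): bond orders sum to 1 → 1 H
Lipinski HBD = 2.

2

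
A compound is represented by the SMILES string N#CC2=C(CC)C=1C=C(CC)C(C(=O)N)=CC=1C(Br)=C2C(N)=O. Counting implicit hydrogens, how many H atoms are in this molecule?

16

Walk through each heavy atom and fill implicit hydrogens from standard valence (C 4, N 3, O 2, S 2, halogen 1):
  atom 1: N, bond orders sum to 3 (valence 3) → 0 H
  atom 2: C, bond orders sum to 4 (valence 4) → 0 H
  atom 3: C, bond orders sum to 4 (valence 4) → 0 H
  atom 4: C, bond orders sum to 4 (valence 4) → 0 H
  atom 5: C, bond orders sum to 2 (valence 4) → 2 H
  atom 6: C, bond orders sum to 1 (valence 4) → 3 H
  atom 7: C, bond orders sum to 4 (valence 4) → 0 H
  atom 8: C, bond orders sum to 3 (valence 4) → 1 H
  atom 9: C, bond orders sum to 4 (valence 4) → 0 H
  atom 10: C, bond orders sum to 2 (valence 4) → 2 H
  atom 11: C, bond orders sum to 1 (valence 4) → 3 H
  atom 12: C, bond orders sum to 4 (valence 4) → 0 H
  atom 13: C, bond orders sum to 4 (valence 4) → 0 H
  atom 14: O, bond orders sum to 2 (valence 2) → 0 H
  atom 15: N, bond orders sum to 1 (valence 3) → 2 H
  atom 16: C, bond orders sum to 3 (valence 4) → 1 H
  atom 17: C, bond orders sum to 4 (valence 4) → 0 H
  atom 18: C, bond orders sum to 4 (valence 4) → 0 H
  atom 19: Br (halogen, monovalent) → 0 H
  atom 20: C, bond orders sum to 4 (valence 4) → 0 H
  atom 21: C, bond orders sum to 4 (valence 4) → 0 H
  atom 22: N, bond orders sum to 1 (valence 3) → 2 H
  atom 23: O, bond orders sum to 2 (valence 2) → 0 H
Total hydrogens: 16.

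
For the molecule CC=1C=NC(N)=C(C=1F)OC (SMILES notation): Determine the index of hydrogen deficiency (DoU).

4

Molecular formula: C7H9FN2O.
DoU = (2C + 2 + N − H − X) / 2, where X is the halogen count and O/S are ignored.
    = (2·7 + 2 + 2 − 9 − 1) / 2 = 8 / 2 = 4.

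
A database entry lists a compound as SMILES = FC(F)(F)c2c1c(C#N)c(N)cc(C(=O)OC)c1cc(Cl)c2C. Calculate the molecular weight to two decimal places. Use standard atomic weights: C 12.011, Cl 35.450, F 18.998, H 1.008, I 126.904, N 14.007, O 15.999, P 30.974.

First, the molecular formula is C15H10ClF3N2O2 (counting implicit H from valence).
  C: 15 × 12.011 = 180.165
  Cl: 1 × 35.450 = 35.450
  F: 3 × 18.998 = 56.994
  H: 10 × 1.008 = 10.080
  N: 2 × 14.007 = 28.014
  O: 2 × 15.999 = 31.998
Sum: 15×12.011 + 1×35.450 + 3×18.998 + 10×1.008 + 2×14.007 + 2×15.999 = 342.701 → 342.70 g/mol.

342.70 g/mol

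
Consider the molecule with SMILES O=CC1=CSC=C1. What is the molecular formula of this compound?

Walk through each heavy atom and fill implicit hydrogens from standard valence (C 4, N 3, O 2, S 2, halogen 1):
  atom 1: O, bond orders sum to 2 (valence 2) → 0 H
  atom 2: C, bond orders sum to 3 (valence 4) → 1 H
  atom 3: C, bond orders sum to 4 (valence 4) → 0 H
  atom 4: C, bond orders sum to 3 (valence 4) → 1 H
  atom 5: S, bond orders sum to 2 (valence 2) → 0 H
  atom 6: C, bond orders sum to 3 (valence 4) → 1 H
  atom 7: C, bond orders sum to 3 (valence 4) → 1 H
Totals → C:5, H:4, O:1, S:1.
In Hill order: C5H4OS.

C5H4OS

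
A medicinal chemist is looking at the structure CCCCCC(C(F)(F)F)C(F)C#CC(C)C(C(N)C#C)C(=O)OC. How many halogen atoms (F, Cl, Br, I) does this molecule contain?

4

Halogen atoms appear at heavy-atom positions 8, 9, 10, 12 (4×F).
Other groups present: 2 alkyne, 1 ester, 1 primary amine.
Halogen count: 4.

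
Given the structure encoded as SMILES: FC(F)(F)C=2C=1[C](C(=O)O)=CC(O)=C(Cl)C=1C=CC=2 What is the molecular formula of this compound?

Walk through each heavy atom and fill implicit hydrogens from standard valence (C 4, N 3, O 2, S 2, halogen 1):
  atom 1: F (halogen, monovalent) → 0 H
  atom 2: C, bond orders sum to 4 (valence 4) → 0 H
  atom 3: F (halogen, monovalent) → 0 H
  atom 4: F (halogen, monovalent) → 0 H
  atom 5: C, bond orders sum to 4 (valence 4) → 0 H
  atom 6: C, bond orders sum to 4 (valence 4) → 0 H
  atom 7: C with explicit H count 0
  atom 8: C, bond orders sum to 4 (valence 4) → 0 H
  atom 9: O, bond orders sum to 2 (valence 2) → 0 H
  atom 10: O, bond orders sum to 1 (valence 2) → 1 H
  atom 11: C, bond orders sum to 3 (valence 4) → 1 H
  atom 12: C, bond orders sum to 4 (valence 4) → 0 H
  atom 13: O, bond orders sum to 1 (valence 2) → 1 H
  atom 14: C, bond orders sum to 4 (valence 4) → 0 H
  atom 15: Cl (halogen, monovalent) → 0 H
  atom 16: C, bond orders sum to 4 (valence 4) → 0 H
  atom 17: C, bond orders sum to 3 (valence 4) → 1 H
  atom 18: C, bond orders sum to 3 (valence 4) → 1 H
  atom 19: C, bond orders sum to 3 (valence 4) → 1 H
Totals → C:12, H:6, Cl:1, F:3, O:3.

C12H6ClF3O3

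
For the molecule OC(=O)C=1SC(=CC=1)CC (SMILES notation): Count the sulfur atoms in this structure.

1

Scan the SMILES for S atoms (remember two-letter symbols like Cl and Br are single atoms).
Sulfur count: 1.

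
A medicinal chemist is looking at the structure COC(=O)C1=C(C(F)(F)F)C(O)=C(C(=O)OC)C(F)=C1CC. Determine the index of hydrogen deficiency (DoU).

Degree of unsaturation = (number of rings) + (number of π bonds).
Ring closures in the SMILES: 1.
π bonds: 5 double bonds (each 1 DoU) → 5 DoU from unsaturation.
Total DoU = 1 + 5 = 6.

6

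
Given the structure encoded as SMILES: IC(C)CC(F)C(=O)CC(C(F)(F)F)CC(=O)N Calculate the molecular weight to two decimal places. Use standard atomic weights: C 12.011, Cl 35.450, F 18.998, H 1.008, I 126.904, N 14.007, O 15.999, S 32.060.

First, the molecular formula is C10H14F4INO2 (counting implicit H from valence).
  C: 10 × 12.011 = 120.110
  F: 4 × 18.998 = 75.992
  H: 14 × 1.008 = 14.112
  I: 1 × 126.904 = 126.904
  N: 1 × 14.007 = 14.007
  O: 2 × 15.999 = 31.998
Sum: 10×12.011 + 4×18.998 + 14×1.008 + 1×126.904 + 1×14.007 + 2×15.999 = 383.123 → 383.12 g/mol.

383.12 g/mol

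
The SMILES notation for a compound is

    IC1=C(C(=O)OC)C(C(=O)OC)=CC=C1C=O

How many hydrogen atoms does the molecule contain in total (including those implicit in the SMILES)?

9

Walk through each heavy atom and fill implicit hydrogens from standard valence (C 4, N 3, O 2, S 2, halogen 1):
  atom 1: I (halogen, monovalent) → 0 H
  atom 2: C, bond orders sum to 4 (valence 4) → 0 H
  atom 3: C, bond orders sum to 4 (valence 4) → 0 H
  atom 4: C, bond orders sum to 4 (valence 4) → 0 H
  atom 5: O, bond orders sum to 2 (valence 2) → 0 H
  atom 6: O, bond orders sum to 2 (valence 2) → 0 H
  atom 7: C, bond orders sum to 1 (valence 4) → 3 H
  atom 8: C, bond orders sum to 4 (valence 4) → 0 H
  atom 9: C, bond orders sum to 4 (valence 4) → 0 H
  atom 10: O, bond orders sum to 2 (valence 2) → 0 H
  atom 11: O, bond orders sum to 2 (valence 2) → 0 H
  atom 12: C, bond orders sum to 1 (valence 4) → 3 H
  atom 13: C, bond orders sum to 3 (valence 4) → 1 H
  atom 14: C, bond orders sum to 3 (valence 4) → 1 H
  atom 15: C, bond orders sum to 4 (valence 4) → 0 H
  atom 16: C, bond orders sum to 3 (valence 4) → 1 H
  atom 17: O, bond orders sum to 2 (valence 2) → 0 H
Total hydrogens: 9.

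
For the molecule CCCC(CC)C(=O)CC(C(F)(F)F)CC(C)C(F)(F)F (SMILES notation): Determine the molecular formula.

Walk through each heavy atom and fill implicit hydrogens from standard valence (C 4, N 3, O 2, S 2, halogen 1):
  atom 1: C, bond orders sum to 1 (valence 4) → 3 H
  atom 2: C, bond orders sum to 2 (valence 4) → 2 H
  atom 3: C, bond orders sum to 2 (valence 4) → 2 H
  atom 4: C, bond orders sum to 3 (valence 4) → 1 H
  atom 5: C, bond orders sum to 2 (valence 4) → 2 H
  atom 6: C, bond orders sum to 1 (valence 4) → 3 H
  atom 7: C, bond orders sum to 4 (valence 4) → 0 H
  atom 8: O, bond orders sum to 2 (valence 2) → 0 H
  atom 9: C, bond orders sum to 2 (valence 4) → 2 H
  atom 10: C, bond orders sum to 3 (valence 4) → 1 H
  atom 11: C, bond orders sum to 4 (valence 4) → 0 H
  atom 12: F (halogen, monovalent) → 0 H
  atom 13: F (halogen, monovalent) → 0 H
  atom 14: F (halogen, monovalent) → 0 H
  atom 15: C, bond orders sum to 2 (valence 4) → 2 H
  atom 16: C, bond orders sum to 3 (valence 4) → 1 H
  atom 17: C, bond orders sum to 1 (valence 4) → 3 H
  atom 18: C, bond orders sum to 4 (valence 4) → 0 H
  atom 19: F (halogen, monovalent) → 0 H
  atom 20: F (halogen, monovalent) → 0 H
  atom 21: F (halogen, monovalent) → 0 H
Totals → C:14, H:22, F:6, O:1.
In Hill order: C14H22F6O.

C14H22F6O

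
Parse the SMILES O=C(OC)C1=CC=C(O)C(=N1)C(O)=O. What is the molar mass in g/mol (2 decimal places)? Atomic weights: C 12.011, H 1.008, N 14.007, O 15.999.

197.15 g/mol

First, the molecular formula is C8H7NO5 (counting implicit H from valence).
  C: 8 × 12.011 = 96.088
  H: 7 × 1.008 = 7.056
  N: 1 × 14.007 = 14.007
  O: 5 × 15.999 = 79.995
Sum: 8×12.011 + 7×1.008 + 1×14.007 + 5×15.999 = 197.146 → 197.15 g/mol.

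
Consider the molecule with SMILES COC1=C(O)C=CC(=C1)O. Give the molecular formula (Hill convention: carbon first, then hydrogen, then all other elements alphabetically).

C7H8O3

Walk through each heavy atom and fill implicit hydrogens from standard valence (C 4, N 3, O 2, S 2, halogen 1):
  atom 1: C, bond orders sum to 1 (valence 4) → 3 H
  atom 2: O, bond orders sum to 2 (valence 2) → 0 H
  atom 3: C, bond orders sum to 4 (valence 4) → 0 H
  atom 4: C, bond orders sum to 4 (valence 4) → 0 H
  atom 5: O, bond orders sum to 1 (valence 2) → 1 H
  atom 6: C, bond orders sum to 3 (valence 4) → 1 H
  atom 7: C, bond orders sum to 3 (valence 4) → 1 H
  atom 8: C, bond orders sum to 4 (valence 4) → 0 H
  atom 9: C, bond orders sum to 3 (valence 4) → 1 H
  atom 10: O, bond orders sum to 1 (valence 2) → 1 H
Totals → C:7, H:8, O:3.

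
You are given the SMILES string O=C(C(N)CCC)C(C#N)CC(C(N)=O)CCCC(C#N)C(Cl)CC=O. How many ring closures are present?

0

In SMILES, each pair of matching ring-closure digits denotes one ring-closing bond; the number of such bonds equals the number of independent rings.
Ring-closure bonds here: 0.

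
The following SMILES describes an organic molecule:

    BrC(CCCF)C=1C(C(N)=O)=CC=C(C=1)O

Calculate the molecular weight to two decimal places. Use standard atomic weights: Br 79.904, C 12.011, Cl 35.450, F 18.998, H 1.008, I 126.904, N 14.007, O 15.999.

290.13 g/mol

First, the molecular formula is C11H13BrFNO2 (counting implicit H from valence).
  Br: 1 × 79.904 = 79.904
  C: 11 × 12.011 = 132.121
  F: 1 × 18.998 = 18.998
  H: 13 × 1.008 = 13.104
  N: 1 × 14.007 = 14.007
  O: 2 × 15.999 = 31.998
Sum: 1×79.904 + 11×12.011 + 1×18.998 + 13×1.008 + 1×14.007 + 2×15.999 = 290.132 → 290.13 g/mol.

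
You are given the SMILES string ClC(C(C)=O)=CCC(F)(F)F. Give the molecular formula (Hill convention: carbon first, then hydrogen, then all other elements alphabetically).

C6H6ClF3O

Walk through each heavy atom and fill implicit hydrogens from standard valence (C 4, N 3, O 2, S 2, halogen 1):
  atom 1: Cl (halogen, monovalent) → 0 H
  atom 2: C, bond orders sum to 4 (valence 4) → 0 H
  atom 3: C, bond orders sum to 4 (valence 4) → 0 H
  atom 4: C, bond orders sum to 1 (valence 4) → 3 H
  atom 5: O, bond orders sum to 2 (valence 2) → 0 H
  atom 6: C, bond orders sum to 3 (valence 4) → 1 H
  atom 7: C, bond orders sum to 2 (valence 4) → 2 H
  atom 8: C, bond orders sum to 4 (valence 4) → 0 H
  atom 9: F (halogen, monovalent) → 0 H
  atom 10: F (halogen, monovalent) → 0 H
  atom 11: F (halogen, monovalent) → 0 H
Totals → C:6, H:6, Cl:1, F:3, O:1.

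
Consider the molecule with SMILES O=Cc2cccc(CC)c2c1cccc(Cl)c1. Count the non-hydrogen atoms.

17

Every atom symbol written in the SMILES (organic subset) is one heavy atom; implicit H are not written.
Heavy atoms by element → C:15, Cl:1, O:1.
Total: 17.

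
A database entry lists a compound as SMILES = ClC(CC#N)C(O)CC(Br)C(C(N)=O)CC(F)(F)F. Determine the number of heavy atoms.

Every atom symbol written in the SMILES (organic subset) is one heavy atom; implicit H are not written.
Heavy atoms by element → Br:1, C:10, Cl:1, F:3, N:2, O:2.
Total: 19.

19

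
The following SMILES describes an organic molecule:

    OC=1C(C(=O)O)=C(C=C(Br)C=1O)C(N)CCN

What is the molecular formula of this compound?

C10H13BrN2O4

Walk through each heavy atom and fill implicit hydrogens from standard valence (C 4, N 3, O 2, S 2, halogen 1):
  atom 1: O, bond orders sum to 1 (valence 2) → 1 H
  atom 2: C, bond orders sum to 4 (valence 4) → 0 H
  atom 3: C, bond orders sum to 4 (valence 4) → 0 H
  atom 4: C, bond orders sum to 4 (valence 4) → 0 H
  atom 5: O, bond orders sum to 2 (valence 2) → 0 H
  atom 6: O, bond orders sum to 1 (valence 2) → 1 H
  atom 7: C, bond orders sum to 4 (valence 4) → 0 H
  atom 8: C, bond orders sum to 3 (valence 4) → 1 H
  atom 9: C, bond orders sum to 4 (valence 4) → 0 H
  atom 10: Br (halogen, monovalent) → 0 H
  atom 11: C, bond orders sum to 4 (valence 4) → 0 H
  atom 12: O, bond orders sum to 1 (valence 2) → 1 H
  atom 13: C, bond orders sum to 3 (valence 4) → 1 H
  atom 14: N, bond orders sum to 1 (valence 3) → 2 H
  atom 15: C, bond orders sum to 2 (valence 4) → 2 H
  atom 16: C, bond orders sum to 2 (valence 4) → 2 H
  atom 17: N, bond orders sum to 1 (valence 3) → 2 H
Totals → C:10, H:13, Br:1, N:2, O:4.
In Hill order: C10H13BrN2O4.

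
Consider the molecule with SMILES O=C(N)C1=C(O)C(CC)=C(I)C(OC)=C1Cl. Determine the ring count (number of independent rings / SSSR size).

In SMILES, each pair of matching ring-closure digits denotes one ring-closing bond; the number of such bonds equals the number of independent rings.
Ring-closure bonds here: 1.

1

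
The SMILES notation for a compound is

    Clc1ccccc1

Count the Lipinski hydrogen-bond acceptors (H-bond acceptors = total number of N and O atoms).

0

N atoms: 0; O atoms: 0.
Lipinski HBA = 0 + 0 = 0.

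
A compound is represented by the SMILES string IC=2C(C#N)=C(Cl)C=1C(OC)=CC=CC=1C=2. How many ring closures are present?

In SMILES, each pair of matching ring-closure digits denotes one ring-closing bond; the number of such bonds equals the number of independent rings.
Ring-closure bonds here: 2.

2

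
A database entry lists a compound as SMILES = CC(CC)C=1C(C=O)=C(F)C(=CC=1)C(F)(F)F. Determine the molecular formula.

Walk through each heavy atom and fill implicit hydrogens from standard valence (C 4, N 3, O 2, S 2, halogen 1):
  atom 1: C, bond orders sum to 1 (valence 4) → 3 H
  atom 2: C, bond orders sum to 3 (valence 4) → 1 H
  atom 3: C, bond orders sum to 2 (valence 4) → 2 H
  atom 4: C, bond orders sum to 1 (valence 4) → 3 H
  atom 5: C, bond orders sum to 4 (valence 4) → 0 H
  atom 6: C, bond orders sum to 4 (valence 4) → 0 H
  atom 7: C, bond orders sum to 3 (valence 4) → 1 H
  atom 8: O, bond orders sum to 2 (valence 2) → 0 H
  atom 9: C, bond orders sum to 4 (valence 4) → 0 H
  atom 10: F (halogen, monovalent) → 0 H
  atom 11: C, bond orders sum to 4 (valence 4) → 0 H
  atom 12: C, bond orders sum to 3 (valence 4) → 1 H
  atom 13: C, bond orders sum to 3 (valence 4) → 1 H
  atom 14: C, bond orders sum to 4 (valence 4) → 0 H
  atom 15: F (halogen, monovalent) → 0 H
  atom 16: F (halogen, monovalent) → 0 H
  atom 17: F (halogen, monovalent) → 0 H
Totals → C:12, H:12, F:4, O:1.
In Hill order: C12H12F4O.

C12H12F4O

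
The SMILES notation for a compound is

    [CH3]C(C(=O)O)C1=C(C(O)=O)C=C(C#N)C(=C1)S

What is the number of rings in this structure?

In SMILES, each pair of matching ring-closure digits denotes one ring-closing bond; the number of such bonds equals the number of independent rings.
Ring-closure bonds here: 1.

1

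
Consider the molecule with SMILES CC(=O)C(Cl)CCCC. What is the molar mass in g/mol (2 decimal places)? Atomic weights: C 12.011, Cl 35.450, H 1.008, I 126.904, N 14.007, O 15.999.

First, the molecular formula is C7H13ClO (counting implicit H from valence).
  C: 7 × 12.011 = 84.077
  Cl: 1 × 35.450 = 35.450
  H: 13 × 1.008 = 13.104
  O: 1 × 15.999 = 15.999
Sum: 7×12.011 + 1×35.450 + 13×1.008 + 1×15.999 = 148.630 → 148.63 g/mol.

148.63 g/mol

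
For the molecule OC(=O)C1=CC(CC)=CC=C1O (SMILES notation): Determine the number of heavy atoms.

Every atom symbol written in the SMILES (organic subset) is one heavy atom; implicit H are not written.
Heavy atoms by element → C:9, O:3.
Total: 12.

12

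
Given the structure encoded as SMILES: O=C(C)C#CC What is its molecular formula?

Walk through each heavy atom and fill implicit hydrogens from standard valence (C 4, N 3, O 2, S 2, halogen 1):
  atom 1: O, bond orders sum to 2 (valence 2) → 0 H
  atom 2: C, bond orders sum to 4 (valence 4) → 0 H
  atom 3: C, bond orders sum to 1 (valence 4) → 3 H
  atom 4: C, bond orders sum to 4 (valence 4) → 0 H
  atom 5: C, bond orders sum to 4 (valence 4) → 0 H
  atom 6: C, bond orders sum to 1 (valence 4) → 3 H
Totals → C:5, H:6, O:1.

C5H6O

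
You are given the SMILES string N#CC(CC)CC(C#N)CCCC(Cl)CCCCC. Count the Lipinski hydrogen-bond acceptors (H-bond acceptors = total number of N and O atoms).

2

N atoms: 2; O atoms: 0.
Lipinski HBA = 2 + 0 = 2.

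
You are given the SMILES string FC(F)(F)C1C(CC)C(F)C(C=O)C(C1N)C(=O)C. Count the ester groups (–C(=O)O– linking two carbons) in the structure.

Scan the SMILES for the ester motif — none present.
Groups that are present: 1 aldehyde, 1 ketone, 1 primary amine.

0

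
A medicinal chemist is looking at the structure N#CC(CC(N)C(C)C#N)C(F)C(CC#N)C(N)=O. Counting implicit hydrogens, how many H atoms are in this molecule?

16

Walk through each heavy atom and fill implicit hydrogens from standard valence (C 4, N 3, O 2, S 2, halogen 1):
  atom 1: N, bond orders sum to 3 (valence 3) → 0 H
  atom 2: C, bond orders sum to 4 (valence 4) → 0 H
  atom 3: C, bond orders sum to 3 (valence 4) → 1 H
  atom 4: C, bond orders sum to 2 (valence 4) → 2 H
  atom 5: C, bond orders sum to 3 (valence 4) → 1 H
  atom 6: N, bond orders sum to 1 (valence 3) → 2 H
  atom 7: C, bond orders sum to 3 (valence 4) → 1 H
  atom 8: C, bond orders sum to 1 (valence 4) → 3 H
  atom 9: C, bond orders sum to 4 (valence 4) → 0 H
  atom 10: N, bond orders sum to 3 (valence 3) → 0 H
  atom 11: C, bond orders sum to 3 (valence 4) → 1 H
  atom 12: F (halogen, monovalent) → 0 H
  atom 13: C, bond orders sum to 3 (valence 4) → 1 H
  atom 14: C, bond orders sum to 2 (valence 4) → 2 H
  atom 15: C, bond orders sum to 4 (valence 4) → 0 H
  atom 16: N, bond orders sum to 3 (valence 3) → 0 H
  atom 17: C, bond orders sum to 4 (valence 4) → 0 H
  atom 18: N, bond orders sum to 1 (valence 3) → 2 H
  atom 19: O, bond orders sum to 2 (valence 2) → 0 H
Total hydrogens: 16.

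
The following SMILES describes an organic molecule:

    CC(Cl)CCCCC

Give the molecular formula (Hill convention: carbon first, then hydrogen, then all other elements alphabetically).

C7H15Cl

Walk through each heavy atom and fill implicit hydrogens from standard valence (C 4, N 3, O 2, S 2, halogen 1):
  atom 1: C, bond orders sum to 1 (valence 4) → 3 H
  atom 2: C, bond orders sum to 3 (valence 4) → 1 H
  atom 3: Cl (halogen, monovalent) → 0 H
  atom 4: C, bond orders sum to 2 (valence 4) → 2 H
  atom 5: C, bond orders sum to 2 (valence 4) → 2 H
  atom 6: C, bond orders sum to 2 (valence 4) → 2 H
  atom 7: C, bond orders sum to 2 (valence 4) → 2 H
  atom 8: C, bond orders sum to 1 (valence 4) → 3 H
Totals → C:7, H:15, Cl:1.
In Hill order: C7H15Cl.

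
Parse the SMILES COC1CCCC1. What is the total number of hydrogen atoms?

12

Walk through each heavy atom and fill implicit hydrogens from standard valence (C 4, N 3, O 2, S 2, halogen 1):
  atom 1: C, bond orders sum to 1 (valence 4) → 3 H
  atom 2: O, bond orders sum to 2 (valence 2) → 0 H
  atom 3: C, bond orders sum to 3 (valence 4) → 1 H
  atom 4: C, bond orders sum to 2 (valence 4) → 2 H
  atom 5: C, bond orders sum to 2 (valence 4) → 2 H
  atom 6: C, bond orders sum to 2 (valence 4) → 2 H
  atom 7: C, bond orders sum to 2 (valence 4) → 2 H
Total hydrogens: 12.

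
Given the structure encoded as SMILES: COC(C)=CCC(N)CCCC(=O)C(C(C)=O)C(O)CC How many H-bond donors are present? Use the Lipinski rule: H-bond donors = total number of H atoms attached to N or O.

3

Donors: find every N or O and count the H atoms it carries.
  atom 2 (O): bond orders sum to 2 → 0 H
  atom 8 (N): bond orders sum to 1 → 2 H
  atom 13 (O): bond orders sum to 2 → 0 H
  atom 17 (O): bond orders sum to 2 → 0 H
  atom 19 (O): bond orders sum to 1 → 1 H
Lipinski HBD = 3.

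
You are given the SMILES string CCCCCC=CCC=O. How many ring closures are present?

0

In SMILES, each pair of matching ring-closure digits denotes one ring-closing bond; the number of such bonds equals the number of independent rings.
Ring-closure bonds here: 0.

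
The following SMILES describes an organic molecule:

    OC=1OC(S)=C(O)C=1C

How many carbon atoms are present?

Count every carbon token in the SMILES (each C, including those in ring-closure positions and inside branches).
Carbon count: 5.

5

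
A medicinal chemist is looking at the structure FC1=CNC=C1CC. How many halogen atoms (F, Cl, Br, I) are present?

Halogen atoms appear at heavy-atom position 1 (1×F).
Halogen count: 1.

1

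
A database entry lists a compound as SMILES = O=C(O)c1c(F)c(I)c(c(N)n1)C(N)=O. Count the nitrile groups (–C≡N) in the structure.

0

Scan the SMILES for the nitrile motif — none present.
Groups that are present: 1 amide, 1 carboxylic acid, 1 primary amine.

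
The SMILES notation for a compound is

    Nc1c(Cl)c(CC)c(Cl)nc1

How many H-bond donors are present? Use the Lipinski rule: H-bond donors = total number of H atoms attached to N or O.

Donors: find every N or O and count the H atoms it carries.
  atom 1 (N): bond orders sum to 1 → 2 H
  atom 10 (N): bond orders sum to 3 → 0 H
Lipinski HBD = 2.

2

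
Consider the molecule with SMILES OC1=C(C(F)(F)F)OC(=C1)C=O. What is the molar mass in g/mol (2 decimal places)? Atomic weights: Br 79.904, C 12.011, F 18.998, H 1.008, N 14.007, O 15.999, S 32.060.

180.08 g/mol

First, the molecular formula is C6H3F3O3 (counting implicit H from valence).
  C: 6 × 12.011 = 72.066
  F: 3 × 18.998 = 56.994
  H: 3 × 1.008 = 3.024
  O: 3 × 15.999 = 47.997
Sum: 6×12.011 + 3×18.998 + 3×1.008 + 3×15.999 = 180.081 → 180.08 g/mol.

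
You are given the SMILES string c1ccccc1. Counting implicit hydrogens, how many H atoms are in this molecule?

Walk through each heavy atom and fill implicit hydrogens from standard valence (C 4, N 3, O 2, S 2, halogen 1); for lowercase aromatic atoms, an aromatic c carries 1 H when it has two neighbours and 0 H with three, and aromatic n carries 0 H:
  atom 1: aromatic c, 2 neighbours → 1 H
  atom 2: aromatic c, 2 neighbours → 1 H
  atom 3: aromatic c, 2 neighbours → 1 H
  atom 4: aromatic c, 2 neighbours → 1 H
  atom 5: aromatic c, 2 neighbours → 1 H
  atom 6: aromatic c, 2 neighbours → 1 H
Total hydrogens: 6.

6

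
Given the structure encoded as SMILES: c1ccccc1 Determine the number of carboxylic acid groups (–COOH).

Scan the SMILES for the carboxylic acid motif — none present.

0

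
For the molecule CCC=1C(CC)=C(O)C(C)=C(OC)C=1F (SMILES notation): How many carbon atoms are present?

Count every carbon token in the SMILES (each C, including those in ring-closure positions and inside branches).
Carbon count: 12.

12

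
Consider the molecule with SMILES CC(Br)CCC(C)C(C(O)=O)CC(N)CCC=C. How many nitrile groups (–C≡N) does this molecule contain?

Scan the SMILES for the nitrile motif — none present.
Groups that are present: 1 alkene, 1 carboxylic acid, 1 primary amine.

0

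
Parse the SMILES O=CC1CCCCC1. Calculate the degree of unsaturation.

Degree of unsaturation = (number of rings) + (number of π bonds).
Ring closures in the SMILES: 1.
π bonds: 1 double bond (each 1 DoU) → 1 DoU from unsaturation.
Total DoU = 1 + 1 = 2.

2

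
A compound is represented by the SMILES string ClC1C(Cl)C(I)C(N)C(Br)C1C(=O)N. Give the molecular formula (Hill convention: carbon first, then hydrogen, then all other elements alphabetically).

Walk through each heavy atom and fill implicit hydrogens from standard valence (C 4, N 3, O 2, S 2, halogen 1):
  atom 1: Cl (halogen, monovalent) → 0 H
  atom 2: C, bond orders sum to 3 (valence 4) → 1 H
  atom 3: C, bond orders sum to 3 (valence 4) → 1 H
  atom 4: Cl (halogen, monovalent) → 0 H
  atom 5: C, bond orders sum to 3 (valence 4) → 1 H
  atom 6: I (halogen, monovalent) → 0 H
  atom 7: C, bond orders sum to 3 (valence 4) → 1 H
  atom 8: N, bond orders sum to 1 (valence 3) → 2 H
  atom 9: C, bond orders sum to 3 (valence 4) → 1 H
  atom 10: Br (halogen, monovalent) → 0 H
  atom 11: C, bond orders sum to 3 (valence 4) → 1 H
  atom 12: C, bond orders sum to 4 (valence 4) → 0 H
  atom 13: O, bond orders sum to 2 (valence 2) → 0 H
  atom 14: N, bond orders sum to 1 (valence 3) → 2 H
Totals → C:7, H:10, Br:1, Cl:2, I:1, N:2, O:1.
In Hill order: C7H10BrCl2IN2O.

C7H10BrCl2IN2O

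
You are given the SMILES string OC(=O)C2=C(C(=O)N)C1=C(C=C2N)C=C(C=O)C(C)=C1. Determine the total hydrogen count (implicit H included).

Walk through each heavy atom and fill implicit hydrogens from standard valence (C 4, N 3, O 2, S 2, halogen 1):
  atom 1: O, bond orders sum to 1 (valence 2) → 1 H
  atom 2: C, bond orders sum to 4 (valence 4) → 0 H
  atom 3: O, bond orders sum to 2 (valence 2) → 0 H
  atom 4: C, bond orders sum to 4 (valence 4) → 0 H
  atom 5: C, bond orders sum to 4 (valence 4) → 0 H
  atom 6: C, bond orders sum to 4 (valence 4) → 0 H
  atom 7: O, bond orders sum to 2 (valence 2) → 0 H
  atom 8: N, bond orders sum to 1 (valence 3) → 2 H
  atom 9: C, bond orders sum to 4 (valence 4) → 0 H
  atom 10: C, bond orders sum to 4 (valence 4) → 0 H
  atom 11: C, bond orders sum to 3 (valence 4) → 1 H
  atom 12: C, bond orders sum to 4 (valence 4) → 0 H
  atom 13: N, bond orders sum to 1 (valence 3) → 2 H
  atom 14: C, bond orders sum to 3 (valence 4) → 1 H
  atom 15: C, bond orders sum to 4 (valence 4) → 0 H
  atom 16: C, bond orders sum to 3 (valence 4) → 1 H
  atom 17: O, bond orders sum to 2 (valence 2) → 0 H
  atom 18: C, bond orders sum to 4 (valence 4) → 0 H
  atom 19: C, bond orders sum to 1 (valence 4) → 3 H
  atom 20: C, bond orders sum to 3 (valence 4) → 1 H
Total hydrogens: 12.

12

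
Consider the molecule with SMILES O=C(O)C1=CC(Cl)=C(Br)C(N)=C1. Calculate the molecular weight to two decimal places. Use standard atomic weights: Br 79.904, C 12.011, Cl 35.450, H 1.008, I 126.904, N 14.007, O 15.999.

First, the molecular formula is C7H5BrClNO2 (counting implicit H from valence).
  Br: 1 × 79.904 = 79.904
  C: 7 × 12.011 = 84.077
  Cl: 1 × 35.450 = 35.450
  H: 5 × 1.008 = 5.040
  N: 1 × 14.007 = 14.007
  O: 2 × 15.999 = 31.998
Sum: 1×79.904 + 7×12.011 + 1×35.450 + 5×1.008 + 1×14.007 + 2×15.999 = 250.476 → 250.48 g/mol.

250.48 g/mol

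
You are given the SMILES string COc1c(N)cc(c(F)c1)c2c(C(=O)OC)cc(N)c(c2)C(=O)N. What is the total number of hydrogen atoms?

16

Walk through each heavy atom and fill implicit hydrogens from standard valence (C 4, N 3, O 2, S 2, halogen 1); for lowercase aromatic atoms, an aromatic c carries 1 H when it has two neighbours and 0 H with three, and aromatic n carries 0 H:
  atom 1: C, bond orders sum to 1 (valence 4) → 3 H
  atom 2: O, bond orders sum to 2 (valence 2) → 0 H
  atom 3: aromatic c, 3 neighbours → 0 H
  atom 4: aromatic c, 3 neighbours → 0 H
  atom 5: N, bond orders sum to 1 (valence 3) → 2 H
  atom 6: aromatic c, 2 neighbours → 1 H
  atom 7: aromatic c, 3 neighbours → 0 H
  atom 8: aromatic c, 3 neighbours → 0 H
  atom 9: F (halogen, monovalent) → 0 H
  atom 10: aromatic c, 2 neighbours → 1 H
  atom 11: aromatic c, 3 neighbours → 0 H
  atom 12: aromatic c, 3 neighbours → 0 H
  atom 13: C, bond orders sum to 4 (valence 4) → 0 H
  atom 14: O, bond orders sum to 2 (valence 2) → 0 H
  atom 15: O, bond orders sum to 2 (valence 2) → 0 H
  atom 16: C, bond orders sum to 1 (valence 4) → 3 H
  atom 17: aromatic c, 2 neighbours → 1 H
  atom 18: aromatic c, 3 neighbours → 0 H
  atom 19: N, bond orders sum to 1 (valence 3) → 2 H
  atom 20: aromatic c, 3 neighbours → 0 H
  atom 21: aromatic c, 2 neighbours → 1 H
  atom 22: C, bond orders sum to 4 (valence 4) → 0 H
  atom 23: O, bond orders sum to 2 (valence 2) → 0 H
  atom 24: N, bond orders sum to 1 (valence 3) → 2 H
Total hydrogens: 16.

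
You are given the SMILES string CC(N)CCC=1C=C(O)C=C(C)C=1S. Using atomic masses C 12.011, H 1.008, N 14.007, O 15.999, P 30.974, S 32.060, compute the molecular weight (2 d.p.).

First, the molecular formula is C11H17NOS (counting implicit H from valence).
  C: 11 × 12.011 = 132.121
  H: 17 × 1.008 = 17.136
  N: 1 × 14.007 = 14.007
  O: 1 × 15.999 = 15.999
  S: 1 × 32.060 = 32.060
Sum: 11×12.011 + 17×1.008 + 1×14.007 + 1×15.999 + 1×32.060 = 211.323 → 211.32 g/mol.

211.32 g/mol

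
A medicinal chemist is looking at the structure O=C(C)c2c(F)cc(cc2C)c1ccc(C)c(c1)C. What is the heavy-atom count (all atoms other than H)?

19

Every atom symbol written in the SMILES (organic subset) is one heavy atom; implicit H are not written.
Heavy atoms by element → C:17, F:1, O:1.
Total: 19.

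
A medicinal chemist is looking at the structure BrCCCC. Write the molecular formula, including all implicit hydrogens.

C4H9Br

Walk through each heavy atom and fill implicit hydrogens from standard valence (C 4, N 3, O 2, S 2, halogen 1):
  atom 1: Br (halogen, monovalent) → 0 H
  atom 2: C, bond orders sum to 2 (valence 4) → 2 H
  atom 3: C, bond orders sum to 2 (valence 4) → 2 H
  atom 4: C, bond orders sum to 2 (valence 4) → 2 H
  atom 5: C, bond orders sum to 1 (valence 4) → 3 H
Totals → C:4, H:9, Br:1.
In Hill order: C4H9Br.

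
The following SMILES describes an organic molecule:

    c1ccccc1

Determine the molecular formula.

Walk through each heavy atom and fill implicit hydrogens from standard valence (C 4, N 3, O 2, S 2, halogen 1); for lowercase aromatic atoms, an aromatic c carries 1 H when it has two neighbours and 0 H with three, and aromatic n carries 0 H:
  atom 1: aromatic c, 2 neighbours → 1 H
  atom 2: aromatic c, 2 neighbours → 1 H
  atom 3: aromatic c, 2 neighbours → 1 H
  atom 4: aromatic c, 2 neighbours → 1 H
  atom 5: aromatic c, 2 neighbours → 1 H
  atom 6: aromatic c, 2 neighbours → 1 H
Totals → C:6, H:6.
In Hill order: C6H6.

C6H6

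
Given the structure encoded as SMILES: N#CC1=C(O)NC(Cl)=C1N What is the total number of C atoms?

Count every carbon token in the SMILES (each C, including those in ring-closure positions and inside branches).
Carbon count: 5.

5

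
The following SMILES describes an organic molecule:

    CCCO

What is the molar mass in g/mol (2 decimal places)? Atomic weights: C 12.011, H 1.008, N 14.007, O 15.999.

60.10 g/mol

First, the molecular formula is C3H8O (counting implicit H from valence).
  C: 3 × 12.011 = 36.033
  H: 8 × 1.008 = 8.064
  O: 1 × 15.999 = 15.999
Sum: 3×12.011 + 8×1.008 + 1×15.999 = 60.096 → 60.10 g/mol.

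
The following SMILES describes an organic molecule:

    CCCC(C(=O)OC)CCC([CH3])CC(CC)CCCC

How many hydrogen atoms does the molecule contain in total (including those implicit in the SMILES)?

36

Walk through each heavy atom and fill implicit hydrogens from standard valence (C 4, N 3, O 2, S 2, halogen 1):
  atom 1: C, bond orders sum to 1 (valence 4) → 3 H
  atom 2: C, bond orders sum to 2 (valence 4) → 2 H
  atom 3: C, bond orders sum to 2 (valence 4) → 2 H
  atom 4: C, bond orders sum to 3 (valence 4) → 1 H
  atom 5: C, bond orders sum to 4 (valence 4) → 0 H
  atom 6: O, bond orders sum to 2 (valence 2) → 0 H
  atom 7: O, bond orders sum to 2 (valence 2) → 0 H
  atom 8: C, bond orders sum to 1 (valence 4) → 3 H
  atom 9: C, bond orders sum to 2 (valence 4) → 2 H
  atom 10: C, bond orders sum to 2 (valence 4) → 2 H
  atom 11: C, bond orders sum to 3 (valence 4) → 1 H
  atom 12: C with explicit H count 3
  atom 13: C, bond orders sum to 2 (valence 4) → 2 H
  atom 14: C, bond orders sum to 3 (valence 4) → 1 H
  atom 15: C, bond orders sum to 2 (valence 4) → 2 H
  atom 16: C, bond orders sum to 1 (valence 4) → 3 H
  atom 17: C, bond orders sum to 2 (valence 4) → 2 H
  atom 18: C, bond orders sum to 2 (valence 4) → 2 H
  atom 19: C, bond orders sum to 2 (valence 4) → 2 H
  atom 20: C, bond orders sum to 1 (valence 4) → 3 H
Total hydrogens: 36.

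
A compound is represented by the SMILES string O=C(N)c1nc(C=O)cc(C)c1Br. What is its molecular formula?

C8H7BrN2O2

Walk through each heavy atom and fill implicit hydrogens from standard valence (C 4, N 3, O 2, S 2, halogen 1); for lowercase aromatic atoms, an aromatic c carries 1 H when it has two neighbours and 0 H with three, and aromatic n carries 0 H:
  atom 1: O, bond orders sum to 2 (valence 2) → 0 H
  atom 2: C, bond orders sum to 4 (valence 4) → 0 H
  atom 3: N, bond orders sum to 1 (valence 3) → 2 H
  atom 4: aromatic c, 3 neighbours → 0 H
  atom 5: aromatic n, 2 neighbours → 0 H
  atom 6: aromatic c, 3 neighbours → 0 H
  atom 7: C, bond orders sum to 3 (valence 4) → 1 H
  atom 8: O, bond orders sum to 2 (valence 2) → 0 H
  atom 9: aromatic c, 2 neighbours → 1 H
  atom 10: aromatic c, 3 neighbours → 0 H
  atom 11: C, bond orders sum to 1 (valence 4) → 3 H
  atom 12: aromatic c, 3 neighbours → 0 H
  atom 13: Br (halogen, monovalent) → 0 H
Totals → C:8, H:7, Br:1, N:2, O:2.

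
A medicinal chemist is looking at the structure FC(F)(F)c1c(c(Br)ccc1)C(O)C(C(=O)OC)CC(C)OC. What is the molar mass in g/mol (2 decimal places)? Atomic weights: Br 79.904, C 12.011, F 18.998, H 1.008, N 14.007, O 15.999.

First, the molecular formula is C15H18BrF3O4 (counting implicit H from valence).
  Br: 1 × 79.904 = 79.904
  C: 15 × 12.011 = 180.165
  F: 3 × 18.998 = 56.994
  H: 18 × 1.008 = 18.144
  O: 4 × 15.999 = 63.996
Sum: 1×79.904 + 15×12.011 + 3×18.998 + 18×1.008 + 4×15.999 = 399.203 → 399.20 g/mol.

399.20 g/mol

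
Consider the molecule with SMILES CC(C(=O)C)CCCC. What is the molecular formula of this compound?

Walk through each heavy atom and fill implicit hydrogens from standard valence (C 4, N 3, O 2, S 2, halogen 1):
  atom 1: C, bond orders sum to 1 (valence 4) → 3 H
  atom 2: C, bond orders sum to 3 (valence 4) → 1 H
  atom 3: C, bond orders sum to 4 (valence 4) → 0 H
  atom 4: O, bond orders sum to 2 (valence 2) → 0 H
  atom 5: C, bond orders sum to 1 (valence 4) → 3 H
  atom 6: C, bond orders sum to 2 (valence 4) → 2 H
  atom 7: C, bond orders sum to 2 (valence 4) → 2 H
  atom 8: C, bond orders sum to 2 (valence 4) → 2 H
  atom 9: C, bond orders sum to 1 (valence 4) → 3 H
Totals → C:8, H:16, O:1.

C8H16O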